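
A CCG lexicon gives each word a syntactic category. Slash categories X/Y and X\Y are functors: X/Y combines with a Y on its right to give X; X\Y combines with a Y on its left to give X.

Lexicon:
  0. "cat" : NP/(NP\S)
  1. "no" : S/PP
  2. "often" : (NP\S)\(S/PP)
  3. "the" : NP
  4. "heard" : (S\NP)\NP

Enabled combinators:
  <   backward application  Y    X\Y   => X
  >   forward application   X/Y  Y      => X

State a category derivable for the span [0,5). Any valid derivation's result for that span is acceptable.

[0,5] S   <
  [0,3] NP   >
    [0,1] "cat" : NP/(NP\S)
    [1,3] NP\S   <
      [1,2] "no" : S/PP
      [2,3] "often" : (NP\S)\(S/PP)
  [3,5] S\NP   <
    [3,4] "the" : NP
    [4,5] "heard" : (S\NP)\NP

S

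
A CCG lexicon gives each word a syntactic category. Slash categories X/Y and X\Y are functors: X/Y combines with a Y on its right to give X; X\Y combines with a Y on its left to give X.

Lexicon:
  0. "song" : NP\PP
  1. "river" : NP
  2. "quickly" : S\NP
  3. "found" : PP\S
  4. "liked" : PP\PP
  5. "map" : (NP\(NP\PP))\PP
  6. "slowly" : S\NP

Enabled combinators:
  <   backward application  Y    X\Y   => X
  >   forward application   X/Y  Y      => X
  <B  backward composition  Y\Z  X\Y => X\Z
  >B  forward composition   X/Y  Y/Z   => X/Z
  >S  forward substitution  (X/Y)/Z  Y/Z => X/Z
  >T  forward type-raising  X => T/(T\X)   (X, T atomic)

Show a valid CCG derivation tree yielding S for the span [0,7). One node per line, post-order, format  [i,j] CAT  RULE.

[0,1] NP\PP  lex  "song"
[1,2] NP  lex  "river"
[2,3] S\NP  lex  "quickly"
[3,4] PP\S  lex  "found"
[4,5] PP\PP  lex  "liked"
[3,5] PP\S  <B  k=4
[2,5] PP\NP  <B  k=3
[1,5] PP  <  k=2
[5,6] (NP\(NP\PP))\PP  lex  "map"
[1,6] NP\(NP\PP)  <  k=5
[0,6] NP  <  k=1
[6,7] S\NP  lex  "slowly"
[0,7] S  <  k=6

[0,7] S   <
  [0,6] NP   <
    [0,1] "song" : NP\PP
    [1,6] NP\(NP\PP)   <
      [1,5] PP   <
        [1,2] "river" : NP
        [2,5] PP\NP   <B
          [2,3] "quickly" : S\NP
          [3,5] PP\S   <B
            [3,4] "found" : PP\S
            [4,5] "liked" : PP\PP
      [5,6] "map" : (NP\(NP\PP))\PP
  [6,7] "slowly" : S\NP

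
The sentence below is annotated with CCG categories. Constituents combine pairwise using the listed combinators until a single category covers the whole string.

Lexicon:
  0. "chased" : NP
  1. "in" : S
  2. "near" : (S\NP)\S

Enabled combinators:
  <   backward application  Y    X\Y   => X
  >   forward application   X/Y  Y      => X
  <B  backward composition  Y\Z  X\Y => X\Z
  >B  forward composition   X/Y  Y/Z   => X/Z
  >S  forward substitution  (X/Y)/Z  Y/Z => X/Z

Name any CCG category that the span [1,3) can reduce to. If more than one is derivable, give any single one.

S\NP

[0,3] S   <
  [0,1] "chased" : NP
  [1,3] S\NP   <
    [1,2] "in" : S
    [2,3] "near" : (S\NP)\S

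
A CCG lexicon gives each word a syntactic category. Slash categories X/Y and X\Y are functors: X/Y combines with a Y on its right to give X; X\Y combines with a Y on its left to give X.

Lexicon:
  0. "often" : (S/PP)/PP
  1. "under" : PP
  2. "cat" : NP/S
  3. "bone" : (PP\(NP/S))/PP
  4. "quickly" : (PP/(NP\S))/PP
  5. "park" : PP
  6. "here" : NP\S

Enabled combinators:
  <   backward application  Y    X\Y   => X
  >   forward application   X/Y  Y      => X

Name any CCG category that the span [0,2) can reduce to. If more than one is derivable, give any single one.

S/PP

[0,7] S   >
  [0,2] S/PP   >
    [0,1] "often" : (S/PP)/PP
    [1,2] "under" : PP
  [2,7] PP   <
    [2,3] "cat" : NP/S
    [3,7] PP\(NP/S)   >
      [3,4] "bone" : (PP\(NP/S))/PP
      [4,7] PP   >
        [4,6] PP/(NP\S)   >
          [4,5] "quickly" : (PP/(NP\S))/PP
          [5,6] "park" : PP
        [6,7] "here" : NP\S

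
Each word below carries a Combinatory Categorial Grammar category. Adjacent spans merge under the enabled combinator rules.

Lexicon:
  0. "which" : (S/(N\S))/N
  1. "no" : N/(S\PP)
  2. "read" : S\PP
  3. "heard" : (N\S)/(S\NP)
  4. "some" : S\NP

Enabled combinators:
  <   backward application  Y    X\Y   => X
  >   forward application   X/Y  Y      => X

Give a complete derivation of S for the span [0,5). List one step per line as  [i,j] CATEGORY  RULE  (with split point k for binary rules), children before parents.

[0,5] S   >
  [0,3] S/(N\S)   >
    [0,1] "which" : (S/(N\S))/N
    [1,3] N   >
      [1,2] "no" : N/(S\PP)
      [2,3] "read" : S\PP
  [3,5] N\S   >
    [3,4] "heard" : (N\S)/(S\NP)
    [4,5] "some" : S\NP

[0,1] (S/(N\S))/N  lex  "which"
[1,2] N/(S\PP)  lex  "no"
[2,3] S\PP  lex  "read"
[1,3] N  >  k=2
[0,3] S/(N\S)  >  k=1
[3,4] (N\S)/(S\NP)  lex  "heard"
[4,5] S\NP  lex  "some"
[3,5] N\S  >  k=4
[0,5] S  >  k=3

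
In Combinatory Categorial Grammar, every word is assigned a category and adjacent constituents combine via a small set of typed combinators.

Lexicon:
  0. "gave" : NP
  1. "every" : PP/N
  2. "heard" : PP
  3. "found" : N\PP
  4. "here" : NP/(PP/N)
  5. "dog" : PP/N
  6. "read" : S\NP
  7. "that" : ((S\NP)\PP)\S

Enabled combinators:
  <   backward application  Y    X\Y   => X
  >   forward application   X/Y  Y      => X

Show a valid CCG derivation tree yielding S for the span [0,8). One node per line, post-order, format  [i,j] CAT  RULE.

[0,1] NP  lex  "gave"
[1,2] PP/N  lex  "every"
[2,3] PP  lex  "heard"
[3,4] N\PP  lex  "found"
[2,4] N  <  k=3
[1,4] PP  >  k=2
[4,5] NP/(PP/N)  lex  "here"
[5,6] PP/N  lex  "dog"
[4,6] NP  >  k=5
[6,7] S\NP  lex  "read"
[4,7] S  <  k=6
[7,8] ((S\NP)\PP)\S  lex  "that"
[4,8] (S\NP)\PP  <  k=7
[1,8] S\NP  <  k=4
[0,8] S  <  k=1

[0,8] S   <
  [0,1] "gave" : NP
  [1,8] S\NP   <
    [1,4] PP   >
      [1,2] "every" : PP/N
      [2,4] N   <
        [2,3] "heard" : PP
        [3,4] "found" : N\PP
    [4,8] (S\NP)\PP   <
      [4,7] S   <
        [4,6] NP   >
          [4,5] "here" : NP/(PP/N)
          [5,6] "dog" : PP/N
        [6,7] "read" : S\NP
      [7,8] "that" : ((S\NP)\PP)\S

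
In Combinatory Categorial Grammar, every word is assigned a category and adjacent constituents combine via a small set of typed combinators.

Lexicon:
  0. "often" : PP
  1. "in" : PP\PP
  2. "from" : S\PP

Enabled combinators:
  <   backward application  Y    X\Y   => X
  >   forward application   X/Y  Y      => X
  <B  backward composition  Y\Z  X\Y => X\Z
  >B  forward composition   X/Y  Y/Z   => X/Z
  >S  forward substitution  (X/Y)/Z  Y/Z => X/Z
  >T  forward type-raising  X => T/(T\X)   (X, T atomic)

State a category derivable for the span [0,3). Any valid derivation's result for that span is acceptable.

S

[0,3] S   <
  [0,1] "often" : PP
  [1,3] S\PP   <B
    [1,2] "in" : PP\PP
    [2,3] "from" : S\PP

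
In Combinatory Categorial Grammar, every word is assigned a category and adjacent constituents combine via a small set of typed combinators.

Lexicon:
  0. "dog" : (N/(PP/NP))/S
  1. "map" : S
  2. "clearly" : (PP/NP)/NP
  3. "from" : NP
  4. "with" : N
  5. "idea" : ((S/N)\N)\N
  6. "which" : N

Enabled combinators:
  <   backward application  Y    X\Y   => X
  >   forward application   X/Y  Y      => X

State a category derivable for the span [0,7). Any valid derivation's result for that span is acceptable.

[0,7] S   >
  [0,6] S/N   <
    [0,4] N   >
      [0,2] N/(PP/NP)   >
        [0,1] "dog" : (N/(PP/NP))/S
        [1,2] "map" : S
      [2,4] PP/NP   >
        [2,3] "clearly" : (PP/NP)/NP
        [3,4] "from" : NP
    [4,6] (S/N)\N   <
      [4,5] "with" : N
      [5,6] "idea" : ((S/N)\N)\N
  [6,7] "which" : N

S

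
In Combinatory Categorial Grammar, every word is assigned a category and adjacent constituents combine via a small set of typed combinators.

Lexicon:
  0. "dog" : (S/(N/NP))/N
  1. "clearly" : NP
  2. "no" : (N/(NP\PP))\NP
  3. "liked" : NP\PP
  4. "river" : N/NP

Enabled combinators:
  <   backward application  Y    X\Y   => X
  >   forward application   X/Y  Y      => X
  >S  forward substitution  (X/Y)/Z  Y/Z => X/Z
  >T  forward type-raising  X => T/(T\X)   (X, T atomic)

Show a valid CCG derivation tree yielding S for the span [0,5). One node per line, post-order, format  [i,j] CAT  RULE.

[0,1] (S/(N/NP))/N  lex  "dog"
[1,2] NP  lex  "clearly"
[2,3] (N/(NP\PP))\NP  lex  "no"
[1,3] N/(NP\PP)  <  k=2
[3,4] NP\PP  lex  "liked"
[1,4] N  >  k=3
[0,4] S/(N/NP)  >  k=1
[4,5] N/NP  lex  "river"
[0,5] S  >  k=4

[0,5] S   >
  [0,4] S/(N/NP)   >
    [0,1] "dog" : (S/(N/NP))/N
    [1,4] N   >
      [1,3] N/(NP\PP)   <
        [1,2] "clearly" : NP
        [2,3] "no" : (N/(NP\PP))\NP
      [3,4] "liked" : NP\PP
  [4,5] "river" : N/NP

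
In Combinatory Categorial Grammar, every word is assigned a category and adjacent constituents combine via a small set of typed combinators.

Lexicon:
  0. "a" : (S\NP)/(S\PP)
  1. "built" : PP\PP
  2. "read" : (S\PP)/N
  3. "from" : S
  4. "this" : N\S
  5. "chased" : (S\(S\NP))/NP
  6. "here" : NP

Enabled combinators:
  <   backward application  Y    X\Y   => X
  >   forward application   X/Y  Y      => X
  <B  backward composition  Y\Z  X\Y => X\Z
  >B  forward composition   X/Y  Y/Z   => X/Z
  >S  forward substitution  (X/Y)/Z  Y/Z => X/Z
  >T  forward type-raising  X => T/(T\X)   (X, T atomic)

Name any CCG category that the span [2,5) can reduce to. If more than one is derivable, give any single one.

[0,7] S   <
  [0,5] S\NP   >
    [0,1] "a" : (S\NP)/(S\PP)
    [1,5] S\PP   <B
      [1,2] "built" : PP\PP
      [2,5] S\PP   >
        [2,3] "read" : (S\PP)/N
        [3,5] N   >
          [3,4] N/(N\S)   >T
            [3,4] "from" : S
          [4,5] "this" : N\S
  [5,7] S\(S\NP)   >
    [5,6] "chased" : (S\(S\NP))/NP
    [6,7] "here" : NP

S\PP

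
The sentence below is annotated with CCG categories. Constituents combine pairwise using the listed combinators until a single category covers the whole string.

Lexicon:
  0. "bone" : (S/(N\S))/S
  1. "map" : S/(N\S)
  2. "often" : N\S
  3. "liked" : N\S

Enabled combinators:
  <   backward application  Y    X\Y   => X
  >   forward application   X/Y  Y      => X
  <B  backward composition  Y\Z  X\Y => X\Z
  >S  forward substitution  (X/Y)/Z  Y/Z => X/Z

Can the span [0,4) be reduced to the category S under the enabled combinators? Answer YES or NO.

YES

[0,4] S   >
  [0,3] S/(N\S)   >
    [0,1] "bone" : (S/(N\S))/S
    [1,3] S   >
      [1,2] "map" : S/(N\S)
      [2,3] "often" : N\S
  [3,4] "liked" : N\S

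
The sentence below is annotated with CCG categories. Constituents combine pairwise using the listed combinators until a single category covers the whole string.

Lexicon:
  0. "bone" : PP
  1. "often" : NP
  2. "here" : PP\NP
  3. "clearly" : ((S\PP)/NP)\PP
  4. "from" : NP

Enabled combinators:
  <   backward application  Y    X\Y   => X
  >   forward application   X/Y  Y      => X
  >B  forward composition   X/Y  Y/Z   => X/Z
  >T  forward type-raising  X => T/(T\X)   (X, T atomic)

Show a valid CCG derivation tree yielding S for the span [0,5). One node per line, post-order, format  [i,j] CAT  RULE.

[0,5] S   >
  [0,1] S/(S\PP)   >T
    [0,1] "bone" : PP
  [1,5] S\PP   >
    [1,4] (S\PP)/NP   <
      [1,3] PP   >
        [1,2] PP/(PP\NP)   >T
          [1,2] "often" : NP
        [2,3] "here" : PP\NP
      [3,4] "clearly" : ((S\PP)/NP)\PP
    [4,5] "from" : NP

[0,1] PP  lex  "bone"
[0,1] S/(S\PP)  >T
[1,2] NP  lex  "often"
[1,2] PP/(PP\NP)  >T
[2,3] PP\NP  lex  "here"
[1,3] PP  >  k=2
[3,4] ((S\PP)/NP)\PP  lex  "clearly"
[1,4] (S\PP)/NP  <  k=3
[4,5] NP  lex  "from"
[1,5] S\PP  >  k=4
[0,5] S  >  k=1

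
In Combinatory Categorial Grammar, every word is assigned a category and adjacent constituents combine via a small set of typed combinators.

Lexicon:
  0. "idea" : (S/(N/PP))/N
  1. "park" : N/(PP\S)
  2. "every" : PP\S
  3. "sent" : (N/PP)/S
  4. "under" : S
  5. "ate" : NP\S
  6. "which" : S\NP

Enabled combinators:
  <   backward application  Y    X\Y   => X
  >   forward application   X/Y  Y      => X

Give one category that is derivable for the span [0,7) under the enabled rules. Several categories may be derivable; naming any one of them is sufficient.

[0,7] S   <
  [0,6] NP   <
    [0,5] S   >
      [0,3] S/(N/PP)   >
        [0,1] "idea" : (S/(N/PP))/N
        [1,3] N   >
          [1,2] "park" : N/(PP\S)
          [2,3] "every" : PP\S
      [3,5] N/PP   >
        [3,4] "sent" : (N/PP)/S
        [4,5] "under" : S
    [5,6] "ate" : NP\S
  [6,7] "which" : S\NP

S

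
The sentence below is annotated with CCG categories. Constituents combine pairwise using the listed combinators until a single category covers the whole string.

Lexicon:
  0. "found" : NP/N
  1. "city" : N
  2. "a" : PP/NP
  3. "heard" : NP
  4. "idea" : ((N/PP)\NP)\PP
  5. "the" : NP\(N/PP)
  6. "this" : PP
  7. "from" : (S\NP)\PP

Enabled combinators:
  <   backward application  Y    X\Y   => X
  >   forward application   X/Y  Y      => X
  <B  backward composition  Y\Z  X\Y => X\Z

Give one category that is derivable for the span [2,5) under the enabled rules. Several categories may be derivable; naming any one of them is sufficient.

(N/PP)\NP

[0,8] S   <
  [0,2] NP   >
    [0,1] "found" : NP/N
    [1,2] "city" : N
  [2,8] S\NP   <B
    [2,6] NP\NP   <B
      [2,5] (N/PP)\NP   <
        [2,4] PP   >
          [2,3] "a" : PP/NP
          [3,4] "heard" : NP
        [4,5] "idea" : ((N/PP)\NP)\PP
      [5,6] "the" : NP\(N/PP)
    [6,8] S\NP   <
      [6,7] "this" : PP
      [7,8] "from" : (S\NP)\PP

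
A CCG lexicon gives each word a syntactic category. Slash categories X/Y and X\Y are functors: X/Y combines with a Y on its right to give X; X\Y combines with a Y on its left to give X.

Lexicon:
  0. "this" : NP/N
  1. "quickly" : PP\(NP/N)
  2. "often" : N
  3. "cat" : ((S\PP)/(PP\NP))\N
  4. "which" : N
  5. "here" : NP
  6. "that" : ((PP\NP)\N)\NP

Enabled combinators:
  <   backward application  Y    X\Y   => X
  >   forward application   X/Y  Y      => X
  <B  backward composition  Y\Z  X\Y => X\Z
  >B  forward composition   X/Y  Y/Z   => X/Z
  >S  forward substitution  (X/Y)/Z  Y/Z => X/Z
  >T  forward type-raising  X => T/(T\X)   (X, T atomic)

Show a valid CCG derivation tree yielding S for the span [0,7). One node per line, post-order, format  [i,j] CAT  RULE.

[0,7] S   <
  [0,2] PP   <
    [0,1] "this" : NP/N
    [1,2] "quickly" : PP\(NP/N)
  [2,7] S\PP   >
    [2,4] (S\PP)/(PP\NP)   <
      [2,3] "often" : N
      [3,4] "cat" : ((S\PP)/(PP\NP))\N
    [4,7] PP\NP   <
      [4,5] "which" : N
      [5,7] (PP\NP)\N   <
        [5,6] "here" : NP
        [6,7] "that" : ((PP\NP)\N)\NP

[0,1] NP/N  lex  "this"
[1,2] PP\(NP/N)  lex  "quickly"
[0,2] PP  <  k=1
[2,3] N  lex  "often"
[3,4] ((S\PP)/(PP\NP))\N  lex  "cat"
[2,4] (S\PP)/(PP\NP)  <  k=3
[4,5] N  lex  "which"
[5,6] NP  lex  "here"
[6,7] ((PP\NP)\N)\NP  lex  "that"
[5,7] (PP\NP)\N  <  k=6
[4,7] PP\NP  <  k=5
[2,7] S\PP  >  k=4
[0,7] S  <  k=2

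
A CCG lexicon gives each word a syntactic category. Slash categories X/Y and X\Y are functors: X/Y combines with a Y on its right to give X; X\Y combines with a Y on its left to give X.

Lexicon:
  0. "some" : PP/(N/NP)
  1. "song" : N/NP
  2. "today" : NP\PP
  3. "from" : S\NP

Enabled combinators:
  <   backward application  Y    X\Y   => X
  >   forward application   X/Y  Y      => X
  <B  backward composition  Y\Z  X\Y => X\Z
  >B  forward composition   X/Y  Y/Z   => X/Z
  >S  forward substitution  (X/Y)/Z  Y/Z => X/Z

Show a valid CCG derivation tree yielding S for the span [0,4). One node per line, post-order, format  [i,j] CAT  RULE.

[0,1] PP/(N/NP)  lex  "some"
[1,2] N/NP  lex  "song"
[0,2] PP  >  k=1
[2,3] NP\PP  lex  "today"
[3,4] S\NP  lex  "from"
[2,4] S\PP  <B  k=3
[0,4] S  <  k=2

[0,4] S   <
  [0,2] PP   >
    [0,1] "some" : PP/(N/NP)
    [1,2] "song" : N/NP
  [2,4] S\PP   <B
    [2,3] "today" : NP\PP
    [3,4] "from" : S\NP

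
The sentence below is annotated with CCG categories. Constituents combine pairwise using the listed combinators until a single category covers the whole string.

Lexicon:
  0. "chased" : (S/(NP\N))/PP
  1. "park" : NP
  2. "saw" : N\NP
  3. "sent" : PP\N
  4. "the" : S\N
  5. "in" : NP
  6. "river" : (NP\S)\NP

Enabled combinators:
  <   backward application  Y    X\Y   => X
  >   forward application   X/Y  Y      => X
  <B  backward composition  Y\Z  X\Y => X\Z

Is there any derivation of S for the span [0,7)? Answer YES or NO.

YES

[0,7] S   >
  [0,4] S/(NP\N)   >
    [0,1] "chased" : (S/(NP\N))/PP
    [1,4] PP   <
      [1,3] N   <
        [1,2] "park" : NP
        [2,3] "saw" : N\NP
      [3,4] "sent" : PP\N
  [4,7] NP\N   <B
    [4,5] "the" : S\N
    [5,7] NP\S   <
      [5,6] "in" : NP
      [6,7] "river" : (NP\S)\NP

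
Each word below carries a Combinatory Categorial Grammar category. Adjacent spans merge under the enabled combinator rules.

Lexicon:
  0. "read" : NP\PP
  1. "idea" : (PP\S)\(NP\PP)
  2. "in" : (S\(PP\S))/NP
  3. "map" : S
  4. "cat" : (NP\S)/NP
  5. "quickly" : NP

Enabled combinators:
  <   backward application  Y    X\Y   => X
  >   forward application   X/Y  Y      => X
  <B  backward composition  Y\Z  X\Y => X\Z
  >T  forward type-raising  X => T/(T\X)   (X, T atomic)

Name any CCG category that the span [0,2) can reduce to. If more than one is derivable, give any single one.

PP\S

[0,6] S   <
  [0,2] PP\S   <
    [0,1] "read" : NP\PP
    [1,2] "idea" : (PP\S)\(NP\PP)
  [2,6] S\(PP\S)   >
    [2,3] "in" : (S\(PP\S))/NP
    [3,6] NP   <
      [3,4] "map" : S
      [4,6] NP\S   >
        [4,5] "cat" : (NP\S)/NP
        [5,6] "quickly" : NP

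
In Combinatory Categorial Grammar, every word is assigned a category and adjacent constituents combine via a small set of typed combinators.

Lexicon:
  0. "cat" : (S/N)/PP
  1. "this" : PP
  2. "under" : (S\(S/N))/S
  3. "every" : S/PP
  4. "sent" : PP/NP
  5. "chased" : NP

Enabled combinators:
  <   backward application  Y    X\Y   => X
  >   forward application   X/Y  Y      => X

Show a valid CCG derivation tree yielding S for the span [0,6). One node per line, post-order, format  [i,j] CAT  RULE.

[0,6] S   <
  [0,2] S/N   >
    [0,1] "cat" : (S/N)/PP
    [1,2] "this" : PP
  [2,6] S\(S/N)   >
    [2,3] "under" : (S\(S/N))/S
    [3,6] S   >
      [3,4] "every" : S/PP
      [4,6] PP   >
        [4,5] "sent" : PP/NP
        [5,6] "chased" : NP

[0,1] (S/N)/PP  lex  "cat"
[1,2] PP  lex  "this"
[0,2] S/N  >  k=1
[2,3] (S\(S/N))/S  lex  "under"
[3,4] S/PP  lex  "every"
[4,5] PP/NP  lex  "sent"
[5,6] NP  lex  "chased"
[4,6] PP  >  k=5
[3,6] S  >  k=4
[2,6] S\(S/N)  >  k=3
[0,6] S  <  k=2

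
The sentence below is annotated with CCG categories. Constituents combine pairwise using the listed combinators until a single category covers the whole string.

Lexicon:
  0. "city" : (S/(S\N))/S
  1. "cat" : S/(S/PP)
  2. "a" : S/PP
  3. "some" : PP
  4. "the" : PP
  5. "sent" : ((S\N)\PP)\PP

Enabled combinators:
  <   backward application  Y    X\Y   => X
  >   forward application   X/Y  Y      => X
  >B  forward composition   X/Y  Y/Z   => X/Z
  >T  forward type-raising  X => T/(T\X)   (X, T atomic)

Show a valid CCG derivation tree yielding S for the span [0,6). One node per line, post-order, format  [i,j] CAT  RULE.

[0,1] (S/(S\N))/S  lex  "city"
[1,2] S/(S/PP)  lex  "cat"
[2,3] S/PP  lex  "a"
[1,3] S  >  k=2
[0,3] S/(S\N)  >  k=1
[3,4] PP  lex  "some"
[4,5] PP  lex  "the"
[5,6] ((S\N)\PP)\PP  lex  "sent"
[4,6] (S\N)\PP  <  k=5
[3,6] S\N  <  k=4
[0,6] S  >  k=3

[0,6] S   >
  [0,3] S/(S\N)   >
    [0,1] "city" : (S/(S\N))/S
    [1,3] S   >
      [1,2] "cat" : S/(S/PP)
      [2,3] "a" : S/PP
  [3,6] S\N   <
    [3,4] "some" : PP
    [4,6] (S\N)\PP   <
      [4,5] "the" : PP
      [5,6] "sent" : ((S\N)\PP)\PP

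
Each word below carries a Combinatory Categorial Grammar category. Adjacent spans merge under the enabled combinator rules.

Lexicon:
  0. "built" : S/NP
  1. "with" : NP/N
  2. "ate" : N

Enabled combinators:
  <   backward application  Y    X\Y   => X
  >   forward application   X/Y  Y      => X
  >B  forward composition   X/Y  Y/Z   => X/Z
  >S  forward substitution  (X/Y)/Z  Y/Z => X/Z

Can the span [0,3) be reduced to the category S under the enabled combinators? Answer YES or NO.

YES

[0,3] S   >
  [0,1] "built" : S/NP
  [1,3] NP   >
    [1,2] "with" : NP/N
    [2,3] "ate" : N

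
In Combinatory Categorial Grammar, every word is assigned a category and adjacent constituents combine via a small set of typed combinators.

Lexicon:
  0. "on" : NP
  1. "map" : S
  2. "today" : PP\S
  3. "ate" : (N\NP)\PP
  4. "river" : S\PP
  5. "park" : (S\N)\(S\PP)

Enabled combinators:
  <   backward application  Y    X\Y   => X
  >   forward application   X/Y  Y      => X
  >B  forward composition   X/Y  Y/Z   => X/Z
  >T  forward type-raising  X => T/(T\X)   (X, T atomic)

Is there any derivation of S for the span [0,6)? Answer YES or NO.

YES

[0,6] S   <
  [0,4] N   <
    [0,1] "on" : NP
    [1,4] N\NP   <
      [1,3] PP   >
        [1,2] PP/(PP\S)   >T
          [1,2] "map" : S
        [2,3] "today" : PP\S
      [3,4] "ate" : (N\NP)\PP
  [4,6] S\N   <
    [4,5] "river" : S\PP
    [5,6] "park" : (S\N)\(S\PP)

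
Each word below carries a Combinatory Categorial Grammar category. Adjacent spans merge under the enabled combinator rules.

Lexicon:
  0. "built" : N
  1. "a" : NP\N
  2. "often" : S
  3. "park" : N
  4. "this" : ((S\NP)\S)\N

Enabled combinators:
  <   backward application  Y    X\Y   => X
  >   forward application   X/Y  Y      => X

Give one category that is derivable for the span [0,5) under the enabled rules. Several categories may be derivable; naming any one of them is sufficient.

S

[0,5] S   <
  [0,2] NP   <
    [0,1] "built" : N
    [1,2] "a" : NP\N
  [2,5] S\NP   <
    [2,3] "often" : S
    [3,5] (S\NP)\S   <
      [3,4] "park" : N
      [4,5] "this" : ((S\NP)\S)\N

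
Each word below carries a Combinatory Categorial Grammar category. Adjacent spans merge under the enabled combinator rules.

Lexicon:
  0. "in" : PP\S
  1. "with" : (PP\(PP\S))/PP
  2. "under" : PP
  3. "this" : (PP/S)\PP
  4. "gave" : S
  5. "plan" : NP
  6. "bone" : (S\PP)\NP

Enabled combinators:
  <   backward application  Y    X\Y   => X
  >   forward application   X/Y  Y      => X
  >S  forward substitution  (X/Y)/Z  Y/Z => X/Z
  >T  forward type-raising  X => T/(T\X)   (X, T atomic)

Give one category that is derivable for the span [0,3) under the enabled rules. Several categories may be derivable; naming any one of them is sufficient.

PP

[0,7] S   <
  [0,5] PP   >
    [0,4] PP/S   <
      [0,3] PP   <
        [0,1] "in" : PP\S
        [1,3] PP\(PP\S)   >
          [1,2] "with" : (PP\(PP\S))/PP
          [2,3] "under" : PP
      [3,4] "this" : (PP/S)\PP
    [4,5] "gave" : S
  [5,7] S\PP   <
    [5,6] "plan" : NP
    [6,7] "bone" : (S\PP)\NP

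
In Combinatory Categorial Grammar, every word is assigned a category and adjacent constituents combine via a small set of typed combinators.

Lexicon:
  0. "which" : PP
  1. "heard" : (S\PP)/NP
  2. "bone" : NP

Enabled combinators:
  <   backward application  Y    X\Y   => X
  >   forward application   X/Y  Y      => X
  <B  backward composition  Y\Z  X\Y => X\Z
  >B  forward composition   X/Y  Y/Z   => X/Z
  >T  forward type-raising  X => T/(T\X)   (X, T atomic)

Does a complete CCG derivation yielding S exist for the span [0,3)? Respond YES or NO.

[0,3] S   <
  [0,1] "which" : PP
  [1,3] S\PP   >
    [1,2] "heard" : (S\PP)/NP
    [2,3] "bone" : NP

YES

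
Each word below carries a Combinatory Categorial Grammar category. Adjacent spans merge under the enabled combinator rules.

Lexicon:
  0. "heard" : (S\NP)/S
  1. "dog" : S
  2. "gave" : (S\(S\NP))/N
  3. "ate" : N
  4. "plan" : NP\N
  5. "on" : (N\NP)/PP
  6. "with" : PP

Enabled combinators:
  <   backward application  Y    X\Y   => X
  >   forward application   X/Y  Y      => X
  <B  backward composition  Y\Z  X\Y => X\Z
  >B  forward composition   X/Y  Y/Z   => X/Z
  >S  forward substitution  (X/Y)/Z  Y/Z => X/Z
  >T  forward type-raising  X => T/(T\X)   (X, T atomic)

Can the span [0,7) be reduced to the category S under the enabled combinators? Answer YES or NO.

[0,7] S   <
  [0,2] S\NP   >
    [0,1] "heard" : (S\NP)/S
    [1,2] "dog" : S
  [2,7] S\(S\NP)   >
    [2,3] "gave" : (S\(S\NP))/N
    [3,7] N   <
      [3,5] NP   <
        [3,4] "ate" : N
        [4,5] "plan" : NP\N
      [5,7] N\NP   >
        [5,6] "on" : (N\NP)/PP
        [6,7] "with" : PP

YES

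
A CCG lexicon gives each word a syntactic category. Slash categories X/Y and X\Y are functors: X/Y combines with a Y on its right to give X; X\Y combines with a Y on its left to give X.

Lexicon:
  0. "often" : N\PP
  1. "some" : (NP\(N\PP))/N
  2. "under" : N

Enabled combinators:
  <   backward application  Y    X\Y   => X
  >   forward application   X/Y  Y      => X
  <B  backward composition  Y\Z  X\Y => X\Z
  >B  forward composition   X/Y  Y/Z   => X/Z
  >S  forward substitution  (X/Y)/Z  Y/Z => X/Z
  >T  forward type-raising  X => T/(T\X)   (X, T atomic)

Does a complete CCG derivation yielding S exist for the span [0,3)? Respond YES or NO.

N\PP (NP\(N\PP))/N N
CKY chart[0,3] = {N/(N\NP), NP, NP/(NP\NP), PP/(PP\NP), S/(S\NP)}; S ∉ chart

NO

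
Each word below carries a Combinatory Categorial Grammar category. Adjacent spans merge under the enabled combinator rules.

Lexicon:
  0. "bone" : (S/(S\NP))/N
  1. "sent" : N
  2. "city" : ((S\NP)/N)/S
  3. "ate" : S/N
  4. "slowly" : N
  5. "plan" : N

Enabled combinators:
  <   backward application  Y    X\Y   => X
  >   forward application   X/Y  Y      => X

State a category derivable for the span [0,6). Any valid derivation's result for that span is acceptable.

[0,6] S   >
  [0,2] S/(S\NP)   >
    [0,1] "bone" : (S/(S\NP))/N
    [1,2] "sent" : N
  [2,6] S\NP   >
    [2,5] (S\NP)/N   >
      [2,3] "city" : ((S\NP)/N)/S
      [3,5] S   >
        [3,4] "ate" : S/N
        [4,5] "slowly" : N
    [5,6] "plan" : N

S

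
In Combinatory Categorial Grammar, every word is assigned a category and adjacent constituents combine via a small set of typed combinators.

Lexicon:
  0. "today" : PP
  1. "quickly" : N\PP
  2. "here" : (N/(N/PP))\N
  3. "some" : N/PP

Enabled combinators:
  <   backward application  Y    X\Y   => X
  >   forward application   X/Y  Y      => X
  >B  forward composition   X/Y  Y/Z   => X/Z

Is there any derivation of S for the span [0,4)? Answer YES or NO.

NO

PP N\PP (N/(N/PP))\N N/PP
CKY chart[0,4] = {N}; S ∉ chart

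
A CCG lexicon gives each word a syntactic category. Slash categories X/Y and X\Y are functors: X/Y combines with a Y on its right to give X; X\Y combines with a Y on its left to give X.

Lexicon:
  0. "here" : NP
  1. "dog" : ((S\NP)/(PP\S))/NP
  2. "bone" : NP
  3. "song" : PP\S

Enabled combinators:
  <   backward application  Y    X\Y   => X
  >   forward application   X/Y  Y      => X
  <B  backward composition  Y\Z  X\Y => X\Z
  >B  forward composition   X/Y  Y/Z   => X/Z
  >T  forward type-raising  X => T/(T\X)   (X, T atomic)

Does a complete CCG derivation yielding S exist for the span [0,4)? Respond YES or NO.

[0,4] S   <
  [0,1] "here" : NP
  [1,4] S\NP   >
    [1,3] (S\NP)/(PP\S)   >
      [1,2] "dog" : ((S\NP)/(PP\S))/NP
      [2,3] "bone" : NP
    [3,4] "song" : PP\S

YES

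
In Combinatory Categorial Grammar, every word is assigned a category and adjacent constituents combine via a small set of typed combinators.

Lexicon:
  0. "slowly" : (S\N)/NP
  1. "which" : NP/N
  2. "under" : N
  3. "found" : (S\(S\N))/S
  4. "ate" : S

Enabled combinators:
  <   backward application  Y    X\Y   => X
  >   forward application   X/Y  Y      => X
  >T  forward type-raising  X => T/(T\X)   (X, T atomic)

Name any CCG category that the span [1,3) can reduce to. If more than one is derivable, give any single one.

[0,5] S   <
  [0,3] S\N   >
    [0,1] "slowly" : (S\N)/NP
    [1,3] NP   >
      [1,2] "which" : NP/N
      [2,3] "under" : N
  [3,5] S\(S\N)   >
    [3,4] "found" : (S\(S\N))/S
    [4,5] "ate" : S

NP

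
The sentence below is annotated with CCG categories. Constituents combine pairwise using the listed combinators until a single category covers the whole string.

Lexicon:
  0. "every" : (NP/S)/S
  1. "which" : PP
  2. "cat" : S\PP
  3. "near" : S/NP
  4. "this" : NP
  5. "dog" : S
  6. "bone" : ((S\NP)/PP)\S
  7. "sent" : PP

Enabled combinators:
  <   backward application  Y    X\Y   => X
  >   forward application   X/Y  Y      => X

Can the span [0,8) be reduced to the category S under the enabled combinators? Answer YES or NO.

[0,8] S   <
  [0,5] NP   >
    [0,3] NP/S   >
      [0,1] "every" : (NP/S)/S
      [1,3] S   <
        [1,2] "which" : PP
        [2,3] "cat" : S\PP
    [3,5] S   >
      [3,4] "near" : S/NP
      [4,5] "this" : NP
  [5,8] S\NP   >
    [5,7] (S\NP)/PP   <
      [5,6] "dog" : S
      [6,7] "bone" : ((S\NP)/PP)\S
    [7,8] "sent" : PP

YES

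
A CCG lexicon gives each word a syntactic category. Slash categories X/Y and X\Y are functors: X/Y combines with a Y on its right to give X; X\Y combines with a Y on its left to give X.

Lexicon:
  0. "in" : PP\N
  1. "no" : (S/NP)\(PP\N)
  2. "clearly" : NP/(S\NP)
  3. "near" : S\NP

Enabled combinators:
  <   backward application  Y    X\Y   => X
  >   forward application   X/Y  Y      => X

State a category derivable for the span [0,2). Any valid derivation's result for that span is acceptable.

[0,4] S   >
  [0,2] S/NP   <
    [0,1] "in" : PP\N
    [1,2] "no" : (S/NP)\(PP\N)
  [2,4] NP   >
    [2,3] "clearly" : NP/(S\NP)
    [3,4] "near" : S\NP

S/NP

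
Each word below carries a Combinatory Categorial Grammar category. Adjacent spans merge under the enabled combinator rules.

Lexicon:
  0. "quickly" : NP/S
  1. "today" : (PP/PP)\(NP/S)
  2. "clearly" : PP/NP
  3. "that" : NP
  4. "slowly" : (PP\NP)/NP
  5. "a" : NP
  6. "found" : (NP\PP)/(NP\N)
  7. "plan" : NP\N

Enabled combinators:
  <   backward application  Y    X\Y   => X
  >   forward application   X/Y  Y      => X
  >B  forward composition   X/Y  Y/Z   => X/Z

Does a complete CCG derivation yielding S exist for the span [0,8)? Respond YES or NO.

NO

NP/S (PP/PP)\(NP/S) PP/NP NP (PP\NP)/NP NP (NP\PP)/(NP\N) NP\N
CKY chart[0,8] = {PP}; S ∉ chart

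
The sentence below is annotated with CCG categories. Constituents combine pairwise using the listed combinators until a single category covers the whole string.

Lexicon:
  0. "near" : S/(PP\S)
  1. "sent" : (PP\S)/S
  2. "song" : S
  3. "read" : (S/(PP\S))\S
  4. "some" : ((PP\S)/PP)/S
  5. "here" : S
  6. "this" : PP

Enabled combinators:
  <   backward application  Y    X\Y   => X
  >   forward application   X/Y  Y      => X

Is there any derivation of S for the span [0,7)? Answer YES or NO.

[0,7] S   >
  [0,4] S/(PP\S)   <
    [0,3] S   >
      [0,1] "near" : S/(PP\S)
      [1,3] PP\S   >
        [1,2] "sent" : (PP\S)/S
        [2,3] "song" : S
    [3,4] "read" : (S/(PP\S))\S
  [4,7] PP\S   >
    [4,6] (PP\S)/PP   >
      [4,5] "some" : ((PP\S)/PP)/S
      [5,6] "here" : S
    [6,7] "this" : PP

YES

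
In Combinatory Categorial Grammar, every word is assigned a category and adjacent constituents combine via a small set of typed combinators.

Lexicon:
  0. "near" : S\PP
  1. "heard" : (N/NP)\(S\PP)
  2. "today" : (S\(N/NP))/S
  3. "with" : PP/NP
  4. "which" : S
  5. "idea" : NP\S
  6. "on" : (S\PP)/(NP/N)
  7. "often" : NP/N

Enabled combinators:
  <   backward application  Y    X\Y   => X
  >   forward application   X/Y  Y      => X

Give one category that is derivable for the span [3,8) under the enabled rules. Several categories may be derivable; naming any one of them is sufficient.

[0,8] S   <
  [0,2] N/NP   <
    [0,1] "near" : S\PP
    [1,2] "heard" : (N/NP)\(S\PP)
  [2,8] S\(N/NP)   >
    [2,3] "today" : (S\(N/NP))/S
    [3,8] S   <
      [3,6] PP   >
        [3,4] "with" : PP/NP
        [4,6] NP   <
          [4,5] "which" : S
          [5,6] "idea" : NP\S
      [6,8] S\PP   >
        [6,7] "on" : (S\PP)/(NP/N)
        [7,8] "often" : NP/N

S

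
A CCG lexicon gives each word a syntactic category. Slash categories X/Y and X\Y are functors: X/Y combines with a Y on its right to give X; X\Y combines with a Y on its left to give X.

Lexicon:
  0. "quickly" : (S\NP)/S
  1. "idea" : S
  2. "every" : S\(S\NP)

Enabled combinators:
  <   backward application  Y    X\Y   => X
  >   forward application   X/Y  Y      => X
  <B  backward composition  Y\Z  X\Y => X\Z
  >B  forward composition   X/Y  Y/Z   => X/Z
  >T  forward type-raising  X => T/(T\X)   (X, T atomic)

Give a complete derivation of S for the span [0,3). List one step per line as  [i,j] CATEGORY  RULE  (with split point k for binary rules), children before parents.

[0,3] S   <
  [0,2] S\NP   >
    [0,1] "quickly" : (S\NP)/S
    [1,2] "idea" : S
  [2,3] "every" : S\(S\NP)

[0,1] (S\NP)/S  lex  "quickly"
[1,2] S  lex  "idea"
[0,2] S\NP  >  k=1
[2,3] S\(S\NP)  lex  "every"
[0,3] S  <  k=2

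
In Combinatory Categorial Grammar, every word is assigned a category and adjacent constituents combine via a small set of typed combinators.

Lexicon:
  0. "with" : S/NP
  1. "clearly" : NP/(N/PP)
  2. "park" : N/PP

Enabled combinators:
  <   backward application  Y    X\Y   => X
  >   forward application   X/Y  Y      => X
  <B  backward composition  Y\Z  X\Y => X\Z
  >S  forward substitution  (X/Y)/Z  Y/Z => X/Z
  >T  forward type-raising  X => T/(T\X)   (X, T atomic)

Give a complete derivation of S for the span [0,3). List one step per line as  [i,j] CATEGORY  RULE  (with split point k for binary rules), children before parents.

[0,1] S/NP  lex  "with"
[1,2] NP/(N/PP)  lex  "clearly"
[2,3] N/PP  lex  "park"
[1,3] NP  >  k=2
[0,3] S  >  k=1

[0,3] S   >
  [0,1] "with" : S/NP
  [1,3] NP   >
    [1,2] "clearly" : NP/(N/PP)
    [2,3] "park" : N/PP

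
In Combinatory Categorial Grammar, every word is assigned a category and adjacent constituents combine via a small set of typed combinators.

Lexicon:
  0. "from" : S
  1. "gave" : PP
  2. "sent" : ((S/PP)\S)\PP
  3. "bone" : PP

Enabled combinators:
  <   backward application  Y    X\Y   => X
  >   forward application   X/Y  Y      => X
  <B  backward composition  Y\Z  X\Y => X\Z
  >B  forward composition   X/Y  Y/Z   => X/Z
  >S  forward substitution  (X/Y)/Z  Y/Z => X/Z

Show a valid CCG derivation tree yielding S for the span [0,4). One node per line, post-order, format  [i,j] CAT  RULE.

[0,1] S  lex  "from"
[1,2] PP  lex  "gave"
[2,3] ((S/PP)\S)\PP  lex  "sent"
[1,3] (S/PP)\S  <  k=2
[0,3] S/PP  <  k=1
[3,4] PP  lex  "bone"
[0,4] S  >  k=3

[0,4] S   >
  [0,3] S/PP   <
    [0,1] "from" : S
    [1,3] (S/PP)\S   <
      [1,2] "gave" : PP
      [2,3] "sent" : ((S/PP)\S)\PP
  [3,4] "bone" : PP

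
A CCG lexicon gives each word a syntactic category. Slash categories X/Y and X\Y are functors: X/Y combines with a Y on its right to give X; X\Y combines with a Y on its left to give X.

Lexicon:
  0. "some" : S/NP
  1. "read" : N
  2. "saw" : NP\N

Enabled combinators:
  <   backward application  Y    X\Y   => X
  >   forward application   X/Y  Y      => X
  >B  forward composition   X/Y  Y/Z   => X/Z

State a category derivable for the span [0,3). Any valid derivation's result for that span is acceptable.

S

[0,3] S   >
  [0,1] "some" : S/NP
  [1,3] NP   <
    [1,2] "read" : N
    [2,3] "saw" : NP\N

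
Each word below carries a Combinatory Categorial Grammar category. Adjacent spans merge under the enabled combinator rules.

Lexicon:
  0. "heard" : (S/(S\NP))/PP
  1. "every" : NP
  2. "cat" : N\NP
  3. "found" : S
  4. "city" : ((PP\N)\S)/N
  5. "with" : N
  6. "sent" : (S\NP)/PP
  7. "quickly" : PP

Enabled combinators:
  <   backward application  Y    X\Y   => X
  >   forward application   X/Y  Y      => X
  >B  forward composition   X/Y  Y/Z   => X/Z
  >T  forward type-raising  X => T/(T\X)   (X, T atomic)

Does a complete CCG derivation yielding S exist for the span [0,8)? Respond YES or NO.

YES

[0,8] S   >
  [0,6] S/(S\NP)   >
    [0,1] "heard" : (S/(S\NP))/PP
    [1,6] PP   <
      [1,3] N   <
        [1,2] "every" : NP
        [2,3] "cat" : N\NP
      [3,6] PP\N   <
        [3,4] "found" : S
        [4,6] (PP\N)\S   >
          [4,5] "city" : ((PP\N)\S)/N
          [5,6] "with" : N
  [6,8] S\NP   >
    [6,7] "sent" : (S\NP)/PP
    [7,8] "quickly" : PP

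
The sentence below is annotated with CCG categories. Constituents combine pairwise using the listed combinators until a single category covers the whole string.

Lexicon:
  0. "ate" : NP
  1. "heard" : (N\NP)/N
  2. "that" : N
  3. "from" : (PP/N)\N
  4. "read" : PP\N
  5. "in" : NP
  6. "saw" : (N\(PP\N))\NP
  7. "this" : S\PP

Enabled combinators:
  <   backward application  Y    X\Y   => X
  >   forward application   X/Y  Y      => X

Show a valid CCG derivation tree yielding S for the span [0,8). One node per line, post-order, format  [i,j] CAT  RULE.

[0,1] NP  lex  "ate"
[1,2] (N\NP)/N  lex  "heard"
[2,3] N  lex  "that"
[1,3] N\NP  >  k=2
[0,3] N  <  k=1
[3,4] (PP/N)\N  lex  "from"
[0,4] PP/N  <  k=3
[4,5] PP\N  lex  "read"
[5,6] NP  lex  "in"
[6,7] (N\(PP\N))\NP  lex  "saw"
[5,7] N\(PP\N)  <  k=6
[4,7] N  <  k=5
[0,7] PP  >  k=4
[7,8] S\PP  lex  "this"
[0,8] S  <  k=7

[0,8] S   <
  [0,7] PP   >
    [0,4] PP/N   <
      [0,3] N   <
        [0,1] "ate" : NP
        [1,3] N\NP   >
          [1,2] "heard" : (N\NP)/N
          [2,3] "that" : N
      [3,4] "from" : (PP/N)\N
    [4,7] N   <
      [4,5] "read" : PP\N
      [5,7] N\(PP\N)   <
        [5,6] "in" : NP
        [6,7] "saw" : (N\(PP\N))\NP
  [7,8] "this" : S\PP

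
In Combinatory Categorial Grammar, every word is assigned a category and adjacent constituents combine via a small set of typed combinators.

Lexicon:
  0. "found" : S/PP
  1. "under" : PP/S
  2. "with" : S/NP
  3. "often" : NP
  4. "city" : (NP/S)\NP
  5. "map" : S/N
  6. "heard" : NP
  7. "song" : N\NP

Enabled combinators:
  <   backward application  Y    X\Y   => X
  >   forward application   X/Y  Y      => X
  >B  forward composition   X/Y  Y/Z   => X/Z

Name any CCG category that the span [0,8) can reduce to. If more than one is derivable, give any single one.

S

[0,8] S   >
  [0,6] S/N   >B
    [0,2] S/S   >B
      [0,1] "found" : S/PP
      [1,2] "under" : PP/S
    [2,6] S/N   >B
      [2,3] "with" : S/NP
      [3,6] NP/N   >B
        [3,5] NP/S   <
          [3,4] "often" : NP
          [4,5] "city" : (NP/S)\NP
        [5,6] "map" : S/N
  [6,8] N   <
    [6,7] "heard" : NP
    [7,8] "song" : N\NP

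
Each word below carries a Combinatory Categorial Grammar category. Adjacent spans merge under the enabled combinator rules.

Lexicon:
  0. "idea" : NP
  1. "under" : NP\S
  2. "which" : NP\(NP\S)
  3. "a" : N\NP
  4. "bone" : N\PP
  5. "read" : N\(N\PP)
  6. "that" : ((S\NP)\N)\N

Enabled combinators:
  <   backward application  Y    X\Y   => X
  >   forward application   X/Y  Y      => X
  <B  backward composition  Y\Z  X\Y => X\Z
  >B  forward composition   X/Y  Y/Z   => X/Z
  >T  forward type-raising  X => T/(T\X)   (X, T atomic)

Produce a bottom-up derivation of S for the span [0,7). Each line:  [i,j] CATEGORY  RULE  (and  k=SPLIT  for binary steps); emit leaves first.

[0,1] NP  lex  "idea"
[0,1] S/(S\NP)  >T
[1,2] NP\S  lex  "under"
[2,3] NP\(NP\S)  lex  "which"
[1,3] NP  <  k=2
[3,4] N\NP  lex  "a"
[1,4] N  <  k=3
[4,5] N\PP  lex  "bone"
[5,6] N\(N\PP)  lex  "read"
[4,6] N  <  k=5
[6,7] ((S\NP)\N)\N  lex  "that"
[4,7] (S\NP)\N  <  k=6
[1,7] S\NP  <  k=4
[0,7] S  >  k=1

[0,7] S   >
  [0,1] S/(S\NP)   >T
    [0,1] "idea" : NP
  [1,7] S\NP   <
    [1,4] N   <
      [1,3] NP   <
        [1,2] "under" : NP\S
        [2,3] "which" : NP\(NP\S)
      [3,4] "a" : N\NP
    [4,7] (S\NP)\N   <
      [4,6] N   <
        [4,5] "bone" : N\PP
        [5,6] "read" : N\(N\PP)
      [6,7] "that" : ((S\NP)\N)\N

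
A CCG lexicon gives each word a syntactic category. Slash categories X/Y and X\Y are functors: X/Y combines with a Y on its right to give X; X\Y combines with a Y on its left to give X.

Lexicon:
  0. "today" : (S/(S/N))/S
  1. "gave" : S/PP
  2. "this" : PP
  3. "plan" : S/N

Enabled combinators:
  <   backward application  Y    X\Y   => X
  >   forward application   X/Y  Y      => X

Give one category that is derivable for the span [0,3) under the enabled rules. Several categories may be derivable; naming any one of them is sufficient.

S/(S/N)

[0,4] S   >
  [0,3] S/(S/N)   >
    [0,1] "today" : (S/(S/N))/S
    [1,3] S   >
      [1,2] "gave" : S/PP
      [2,3] "this" : PP
  [3,4] "plan" : S/N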